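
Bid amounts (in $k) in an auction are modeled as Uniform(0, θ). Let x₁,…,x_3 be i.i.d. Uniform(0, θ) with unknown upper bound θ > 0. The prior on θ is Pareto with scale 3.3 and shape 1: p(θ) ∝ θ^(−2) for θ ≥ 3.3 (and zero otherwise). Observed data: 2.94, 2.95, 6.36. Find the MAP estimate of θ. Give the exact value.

θ̂_MAP = 6.36

The Uniform(0, θ) likelihood is θ^(−n) for θ ≥ max(xᵢ), zero otherwise. Here max(xᵢ) = 6.36.
Posterior ∝ θ^(−2) · θ^(−3) = θ^(−5) on θ ≥ max(3.3, 6.36) = 6.36.
This density is strictly decreasing in θ, so the posterior mode lies at the lower boundary of the support.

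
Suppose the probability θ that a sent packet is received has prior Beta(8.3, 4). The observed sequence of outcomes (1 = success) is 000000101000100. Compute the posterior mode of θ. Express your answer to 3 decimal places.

θ̂_MAP = 0.407

Prior: Beta(8.3, 4).
Data: 3 successes in 15 trials (from the sequence). The binomial likelihood contributes θ^3(1−θ)^12, so the posterior is Beta(8.3+3, 4+12) = Beta(11.3, 16).
For Beta(a, b) with a, b > 1 the mode is (a−1)/(a+b−2) = 10.3/25.3 ≈ 0.407.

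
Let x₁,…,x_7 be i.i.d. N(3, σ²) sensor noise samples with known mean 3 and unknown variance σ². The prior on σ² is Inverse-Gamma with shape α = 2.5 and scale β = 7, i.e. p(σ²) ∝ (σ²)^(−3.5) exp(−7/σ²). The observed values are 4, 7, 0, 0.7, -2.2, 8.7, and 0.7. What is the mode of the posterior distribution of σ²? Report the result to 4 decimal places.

Sum of squared deviations about the known mean: SS = (4−3)² + (7−3)² + (0−3)² + (0.7−3)² + (-2.2−3)² + (8.7−3)² + (0.7−3)² = 96.11.
The Normal likelihood contributes (σ²)^(−n/2) exp(−SS/(2σ²)), so the posterior is Inverse-Gamma(α + n/2, β + SS/2) = Inverse-Gamma(6, 55.055).
The mode of Inverse-Gamma(a, b) is b/(a+1) = 55.055/7 ≈ 7.8650.

σ̂²_MAP = 7.8650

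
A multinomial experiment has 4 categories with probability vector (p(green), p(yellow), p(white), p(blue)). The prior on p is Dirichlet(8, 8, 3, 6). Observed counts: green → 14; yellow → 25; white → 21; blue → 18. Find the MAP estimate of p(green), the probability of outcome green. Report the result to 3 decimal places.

MAP estimate of p(green) = 0.212

The posterior is Dirichlet(αᵢ + nᵢ) = Dirichlet(22, 33, 24, 24).
For a Dirichlet(a₁,…,a_K) with all aᵢ > 1, the mode has j-th component (aⱼ − 1)/(Σaᵢ − K).
Here Σaᵢ = 103 and K = 4, so p(green) = (22 − 1)/(103 − 4) = 21/99 ≈ 0.212.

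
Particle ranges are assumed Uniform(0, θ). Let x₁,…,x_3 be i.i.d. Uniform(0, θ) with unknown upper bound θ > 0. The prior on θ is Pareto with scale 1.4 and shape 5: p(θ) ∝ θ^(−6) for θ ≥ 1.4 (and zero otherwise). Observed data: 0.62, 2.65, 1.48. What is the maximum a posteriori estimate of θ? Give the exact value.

θ̂_MAP = 2.65

The Uniform(0, θ) likelihood is θ^(−n) for θ ≥ max(xᵢ), zero otherwise. Here max(xᵢ) = 2.65.
Posterior ∝ θ^(−6) · θ^(−3) = θ^(−9) on θ ≥ max(1.4, 2.65) = 2.65.
This density is strictly decreasing in θ, so the posterior mode lies at the lower boundary of the support.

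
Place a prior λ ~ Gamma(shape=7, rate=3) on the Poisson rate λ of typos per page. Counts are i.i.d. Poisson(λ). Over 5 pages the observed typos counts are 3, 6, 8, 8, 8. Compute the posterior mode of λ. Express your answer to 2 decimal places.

λ̂_MAP = 4.88

Σxᵢ = 3+6+8+8+8 = 33, with n = 5.
Posterior ∝ λ^6e^(−3λ) · λ^33e^(−5λ) = λ^39e^(−8λ), i.e. Gamma(shape=40, rate=8).
The mode of a Gamma(a, b) with a ≥ 1 (shape–rate) is (a−1)/b = 39/8 ≈ 4.88.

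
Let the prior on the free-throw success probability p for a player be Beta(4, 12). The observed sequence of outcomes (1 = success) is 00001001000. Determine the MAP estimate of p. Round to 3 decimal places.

Prior: Beta(4, 12).
Data: 2 successes in 11 trials (from the sequence). The binomial likelihood contributes p^2(1−p)^9, so the posterior is Beta(4+2, 12+9) = Beta(6, 21).
For Beta(a, b) with a, b > 1 the mode is (a−1)/(a+b−2) = 5/25 ≈ 0.200.

p̂_MAP = 0.200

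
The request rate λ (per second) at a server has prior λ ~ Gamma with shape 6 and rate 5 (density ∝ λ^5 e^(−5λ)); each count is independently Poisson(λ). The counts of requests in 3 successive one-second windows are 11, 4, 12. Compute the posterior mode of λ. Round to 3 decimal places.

λ̂_MAP = 4.000

Σxᵢ = 11+4+12 = 27, with n = 3.
Posterior ∝ λ^5e^(−5λ) · λ^27e^(−3λ) = λ^32e^(−8λ), i.e. Gamma(shape=33, rate=8).
The mode of a Gamma(a, b) with a ≥ 1 (shape–rate) is (a−1)/b = 32/8 ≈ 4.000.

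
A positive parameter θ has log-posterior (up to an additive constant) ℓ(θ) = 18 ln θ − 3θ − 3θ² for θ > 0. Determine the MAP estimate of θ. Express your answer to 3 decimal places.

ℓ'(θ) = 18/θ − 3 − 6θ. Setting this to zero and multiplying by θ: 6θ² + 3θ − 18 = 0.
θ = (−3 + √(3² + 4·6·18)) / (2·6) = (−3 + √441) / 12 = (−3 + 21)/12 = 3/2.
ℓ''(θ) = −18/θ² − 6 < 0, confirming a maximum.

θ̂_MAP = 1.500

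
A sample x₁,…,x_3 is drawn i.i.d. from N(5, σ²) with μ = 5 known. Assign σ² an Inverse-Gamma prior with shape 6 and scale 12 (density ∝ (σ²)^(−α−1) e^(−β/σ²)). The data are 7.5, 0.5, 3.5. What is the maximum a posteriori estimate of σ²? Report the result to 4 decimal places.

Sum of squared deviations about the known mean: SS = (7.5−5)² + (0.5−5)² + (3.5−5)² = 28.75.
The Normal likelihood contributes (σ²)^(−n/2) exp(−SS/(2σ²)), so the posterior is Inverse-Gamma(α + n/2, β + SS/2) = Inverse-Gamma(7.5, 26.375).
The mode of Inverse-Gamma(a, b) is b/(a+1) = 26.375/8.5 ≈ 3.1029.

σ̂²_MAP = 3.1029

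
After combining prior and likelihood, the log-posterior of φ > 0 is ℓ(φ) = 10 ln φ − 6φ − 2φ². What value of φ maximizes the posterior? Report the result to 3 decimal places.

ℓ'(φ) = 10/φ − 6 − 4φ. Setting this to zero and multiplying by φ: 4φ² + 6φ − 10 = 0.
φ = (−6 + √(6² + 4·4·10)) / (2·4) = (−6 + √196) / 8 = (−6 + 14)/8 = 1.
ℓ''(φ) = −10/φ² − 4 < 0, confirming a maximum.

φ̂_MAP = 1.000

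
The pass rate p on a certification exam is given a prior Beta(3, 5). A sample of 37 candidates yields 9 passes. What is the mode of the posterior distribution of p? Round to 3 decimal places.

p̂_MAP = 0.256

Prior: Beta(3, 5).
Data: 9 successes in 37 trials. The binomial likelihood contributes p^9(1−p)^28, so the posterior is Beta(3+9, 5+28) = Beta(12, 33).
For Beta(a, b) with a, b > 1 the mode is (a−1)/(a+b−2) = 11/43 ≈ 0.256.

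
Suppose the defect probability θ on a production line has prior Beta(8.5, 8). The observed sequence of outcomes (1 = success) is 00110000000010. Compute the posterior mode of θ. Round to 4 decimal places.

θ̂_MAP = 0.3684

Prior: Beta(8.5, 8).
Data: 3 successes in 14 trials (from the sequence). The binomial likelihood contributes θ^3(1−θ)^11, so the posterior is Beta(8.5+3, 8+11) = Beta(11.5, 19).
For Beta(a, b) with a, b > 1 the mode is (a−1)/(a+b−2) = 10.5/28.5 ≈ 0.3684.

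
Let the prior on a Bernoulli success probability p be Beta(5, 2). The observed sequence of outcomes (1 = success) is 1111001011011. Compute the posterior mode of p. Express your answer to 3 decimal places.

p̂_MAP = 0.722

Prior: Beta(5, 2).
Data: 9 successes in 13 trials (from the sequence). The binomial likelihood contributes p^9(1−p)^4, so the posterior is Beta(5+9, 2+4) = Beta(14, 6).
For Beta(a, b) with a, b > 1 the mode is (a−1)/(a+b−2) = 13/18 ≈ 0.722.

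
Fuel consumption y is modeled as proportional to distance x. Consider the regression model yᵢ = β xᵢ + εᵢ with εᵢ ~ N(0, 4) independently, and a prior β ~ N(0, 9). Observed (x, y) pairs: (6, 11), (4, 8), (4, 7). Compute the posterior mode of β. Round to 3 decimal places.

log p(β | y) = −Σ(yᵢ − βxᵢ)²/(2·4) − β²/(2·9) + const.
Setting the derivative to zero: Σxᵢ(yᵢ − βxᵢ)/4 − β/9 = 0, so β = Σxᵢyᵢ / (Σxᵢ² + σ²/τ²).
Σxᵢyᵢ = 6·11 + 4·8 + 4·7 = 126; Σxᵢ² = 68; σ²/τ² = 4/9.
β̂_MAP = 126 / (68 + 4/9) = 126/(616/9) = 81/44 ≈ 1.841.

β̂_MAP = 1.841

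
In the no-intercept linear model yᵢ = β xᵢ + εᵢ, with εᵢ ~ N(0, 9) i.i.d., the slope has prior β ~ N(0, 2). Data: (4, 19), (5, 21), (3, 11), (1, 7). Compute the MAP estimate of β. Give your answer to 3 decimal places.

log p(β | y) = −Σ(yᵢ − βxᵢ)²/(2·9) − β²/(2·2) + const.
Setting the derivative to zero: Σxᵢ(yᵢ − βxᵢ)/9 − β/2 = 0, so β = Σxᵢyᵢ / (Σxᵢ² + σ²/τ²).
Σxᵢyᵢ = 4·19 + 5·21 + 3·11 + 1·7 = 221; Σxᵢ² = 51; σ²/τ² = 4.5.
β̂_MAP = 221 / (51 + 4.5) = 221/55.5 ≈ 3.982.

β̂_MAP = 3.982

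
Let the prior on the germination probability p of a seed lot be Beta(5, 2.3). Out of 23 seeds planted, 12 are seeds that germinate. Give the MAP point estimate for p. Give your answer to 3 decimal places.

p̂_MAP = 0.565

Prior: Beta(5, 2.3).
Data: 12 successes in 23 trials. The binomial likelihood contributes p^12(1−p)^11, so the posterior is Beta(5+12, 2.3+11) = Beta(17, 13.3).
For Beta(a, b) with a, b > 1 the mode is (a−1)/(a+b−2) = 16/28.3 ≈ 0.565.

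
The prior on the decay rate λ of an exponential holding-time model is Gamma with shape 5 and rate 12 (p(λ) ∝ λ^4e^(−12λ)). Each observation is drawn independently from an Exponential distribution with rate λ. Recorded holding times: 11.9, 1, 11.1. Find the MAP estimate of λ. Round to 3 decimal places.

The Exponential(rate=λ) likelihood is ∝ λ^n e^(−λΣtᵢ). Here n = 3 and Σtᵢ = 11.9 + 1 + 11.1 = 24.
Posterior ∝ λ^4e^(−12λ) · λ^3e^(−24λ) = λ^7e^(−36λ), i.e. Gamma(8, 36).
Mode = (a−1)/b = 7/36 ≈ 0.194.

λ̂_MAP = 0.194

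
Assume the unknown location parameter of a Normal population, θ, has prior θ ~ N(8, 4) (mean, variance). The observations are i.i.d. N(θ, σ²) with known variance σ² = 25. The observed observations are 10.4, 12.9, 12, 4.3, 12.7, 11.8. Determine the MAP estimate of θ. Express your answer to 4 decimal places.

n = 6; x̄ = (10.4 + 12.9 + 12 + 4.3 + 12.7 + 11.8)/6 = 64.1/6 = 641/60 ≈ 10.6833.
For a Normal prior and Normal likelihood with known variance, the posterior is Normal; its mode equals its mean, the precision-weighted average.
Prior precision 1/σ₀² = 1/4 = 0.25; data precision n/σ² = 6/25 = 0.24.
θ̂ = (0.25·8 + 0.24·(641/60)) / (0.25 + 0.24) = 4.564/0.49 = 326/35 ≈ 9.3143.

θ̂_MAP = 9.3143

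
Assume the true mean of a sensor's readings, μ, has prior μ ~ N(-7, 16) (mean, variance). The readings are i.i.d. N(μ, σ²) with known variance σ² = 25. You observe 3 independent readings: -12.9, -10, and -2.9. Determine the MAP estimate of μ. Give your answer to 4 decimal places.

μ̂_MAP = -8.0521

n = 3; x̄ = ((-12.9) + (-10) + (-2.9))/3 = -25.8/3 = -8.6.
For a Normal prior and Normal likelihood with known variance, the posterior is Normal; its mode equals its mean, the precision-weighted average.
Prior precision 1/σ₀² = 1/16 = 0.0625; data precision n/σ² = 3/25 = 0.12.
μ̂ = (0.0625·(-7) + 0.12·(-8.6)) / (0.0625 + 0.12) = (-1.4695)/0.1825 = -2939/365 ≈ -8.0521.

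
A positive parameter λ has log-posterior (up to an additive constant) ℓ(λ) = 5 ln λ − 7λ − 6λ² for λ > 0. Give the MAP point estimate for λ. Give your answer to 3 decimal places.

λ̂_MAP = 0.417

ℓ'(λ) = 5/λ − 7 − 12λ. Setting this to zero and multiplying by λ: 12λ² + 7λ − 5 = 0.
λ = (−7 + √(7² + 4·12·5)) / (2·12) = (−7 + √289) / 24 = (−7 + 17)/24 = 5/12.
ℓ''(λ) = −5/λ² − 12 < 0, confirming a maximum.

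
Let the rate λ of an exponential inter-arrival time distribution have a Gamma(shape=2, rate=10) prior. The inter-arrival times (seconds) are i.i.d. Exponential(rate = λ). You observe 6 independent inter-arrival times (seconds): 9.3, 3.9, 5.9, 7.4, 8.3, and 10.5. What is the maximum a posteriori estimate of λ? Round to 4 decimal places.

λ̂_MAP = 0.1266

The Exponential(rate=λ) likelihood is ∝ λ^n e^(−λΣtᵢ). Here n = 6 and Σtᵢ = 9.3 + 3.9 + 5.9 + 7.4 + 8.3 + 10.5 = 45.3.
Posterior ∝ λe^(−10λ) · λ^6e^(−45.3λ) = λ^7e^(−55.3λ), i.e. Gamma(8, 55.3).
Mode = (a−1)/b = 7/55.3 ≈ 0.1266.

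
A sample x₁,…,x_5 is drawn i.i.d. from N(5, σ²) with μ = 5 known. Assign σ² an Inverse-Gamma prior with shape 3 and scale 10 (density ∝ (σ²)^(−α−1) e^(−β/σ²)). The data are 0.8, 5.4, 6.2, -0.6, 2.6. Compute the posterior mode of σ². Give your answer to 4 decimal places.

σ̂²_MAP = 5.8738

Sum of squared deviations about the known mean: SS = (0.8−5)² + (5.4−5)² + (6.2−5)² + (-0.6−5)² + (2.6−5)² = 56.36.
The Normal likelihood contributes (σ²)^(−n/2) exp(−SS/(2σ²)), so the posterior is Inverse-Gamma(α + n/2, β + SS/2) = Inverse-Gamma(5.5, 38.18).
The mode of Inverse-Gamma(a, b) is b/(a+1) = 38.18/6.5 ≈ 5.8738.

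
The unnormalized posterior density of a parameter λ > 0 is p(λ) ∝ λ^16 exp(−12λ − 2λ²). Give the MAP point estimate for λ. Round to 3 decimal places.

ℓ'(λ) = 16/λ − 12 − 4λ. Setting this to zero and multiplying by λ: 4λ² + 12λ − 16 = 0.
λ = (−12 + √(12² + 4·4·16)) / (2·4) = (−12 + √400) / 8 = (−12 + 20)/8 = 1.
ℓ''(λ) = −16/λ² − 4 < 0, confirming a maximum.

λ̂_MAP = 1.000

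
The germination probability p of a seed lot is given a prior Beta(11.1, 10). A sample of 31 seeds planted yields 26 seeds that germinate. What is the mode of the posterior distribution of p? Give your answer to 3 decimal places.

Prior: Beta(11.1, 10).
Data: 26 successes in 31 trials. The binomial likelihood contributes p^26(1−p)^5, so the posterior is Beta(11.1+26, 10+5) = Beta(37.1, 15).
For Beta(a, b) with a, b > 1 the mode is (a−1)/(a+b−2) = 36.1/50.1 ≈ 0.721.

p̂_MAP = 0.721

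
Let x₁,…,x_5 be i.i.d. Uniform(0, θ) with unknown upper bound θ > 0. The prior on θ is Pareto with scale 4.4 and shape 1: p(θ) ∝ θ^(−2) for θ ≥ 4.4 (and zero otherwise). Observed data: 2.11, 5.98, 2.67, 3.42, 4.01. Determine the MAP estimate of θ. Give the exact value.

The Uniform(0, θ) likelihood is θ^(−n) for θ ≥ max(xᵢ), zero otherwise. Here max(xᵢ) = 5.98.
Posterior ∝ θ^(−2) · θ^(−5) = θ^(−7) on θ ≥ max(4.4, 5.98) = 5.98.
This density is strictly decreasing in θ, so the posterior mode lies at the lower boundary of the support.

θ̂_MAP = 5.98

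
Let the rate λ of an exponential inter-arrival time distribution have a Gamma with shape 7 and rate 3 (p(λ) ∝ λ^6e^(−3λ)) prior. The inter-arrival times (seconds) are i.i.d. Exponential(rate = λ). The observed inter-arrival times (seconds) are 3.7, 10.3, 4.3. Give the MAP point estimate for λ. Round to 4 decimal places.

λ̂_MAP = 0.4225

The Exponential(rate=λ) likelihood is ∝ λ^n e^(−λΣtᵢ). Here n = 3 and Σtᵢ = 3.7 + 10.3 + 4.3 = 18.3.
Posterior ∝ λ^6e^(−3λ) · λ^3e^(−18.3λ) = λ^9e^(−21.3λ), i.e. Gamma(10, 21.3).
Mode = (a−1)/b = 9/21.3 ≈ 0.4225.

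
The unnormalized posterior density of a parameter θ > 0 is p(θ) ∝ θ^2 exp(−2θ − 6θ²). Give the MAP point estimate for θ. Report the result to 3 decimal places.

θ̂_MAP = 0.333

ℓ'(θ) = 2/θ − 2 − 12θ. Setting this to zero and multiplying by θ: 12θ² + 2θ − 2 = 0.
θ = (−2 + √(2² + 4·12·2)) / (2·12) = (−2 + √100) / 24 = (−2 + 10)/24 = 1/3.
ℓ''(θ) = −2/θ² − 12 < 0, confirming a maximum.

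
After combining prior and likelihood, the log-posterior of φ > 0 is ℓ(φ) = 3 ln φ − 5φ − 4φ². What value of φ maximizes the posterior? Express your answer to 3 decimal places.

ℓ'(φ) = 3/φ − 5 − 8φ. Setting this to zero and multiplying by φ: 8φ² + 5φ − 3 = 0.
φ = (−5 + √(5² + 4·8·3)) / (2·8) = (−5 + √121) / 16 = (−5 + 11)/16 = 3/8.
ℓ''(φ) = −3/φ² − 8 < 0, confirming a maximum.

φ̂_MAP = 0.375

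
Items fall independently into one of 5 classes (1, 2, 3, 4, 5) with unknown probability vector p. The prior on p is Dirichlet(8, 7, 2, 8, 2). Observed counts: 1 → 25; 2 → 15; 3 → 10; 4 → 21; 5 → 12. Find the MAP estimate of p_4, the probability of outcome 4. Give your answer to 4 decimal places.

The posterior is Dirichlet(αᵢ + nᵢ) = Dirichlet(33, 22, 12, 29, 14).
For a Dirichlet(a₁,…,a_K) with all aᵢ > 1, the mode has j-th component (aⱼ − 1)/(Σaᵢ − K).
Here Σaᵢ = 110 and K = 5, so p_4 = (29 − 1)/(110 − 5) = 28/105 ≈ 0.2667.

MAP estimate: 0.2667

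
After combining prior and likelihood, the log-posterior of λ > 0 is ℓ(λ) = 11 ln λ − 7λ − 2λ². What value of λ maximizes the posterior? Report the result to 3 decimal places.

ℓ'(λ) = 11/λ − 7 − 4λ. Setting this to zero and multiplying by λ: 4λ² + 7λ − 11 = 0.
λ = (−7 + √(7² + 4·4·11)) / (2·4) = (−7 + √225) / 8 = (−7 + 15)/8 = 1.
ℓ''(λ) = −11/λ² − 4 < 0, confirming a maximum.

λ̂_MAP = 1.000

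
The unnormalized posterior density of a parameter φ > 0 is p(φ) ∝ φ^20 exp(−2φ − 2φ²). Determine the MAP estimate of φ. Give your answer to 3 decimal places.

ℓ'(φ) = 20/φ − 2 − 4φ. Setting this to zero and multiplying by φ: 4φ² + 2φ − 20 = 0.
φ = (−2 + √(2² + 4·4·20)) / (2·4) = (−2 + √324) / 8 = (−2 + 18)/8 = 2.
ℓ''(φ) = −20/φ² − 4 < 0, confirming a maximum.

φ̂_MAP = 2.000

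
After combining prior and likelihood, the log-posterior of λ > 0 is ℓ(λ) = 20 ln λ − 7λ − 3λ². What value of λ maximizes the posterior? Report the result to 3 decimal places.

ℓ'(λ) = 20/λ − 7 − 6λ. Setting this to zero and multiplying by λ: 6λ² + 7λ − 20 = 0.
λ = (−7 + √(7² + 4·6·20)) / (2·6) = (−7 + √529) / 12 = (−7 + 23)/12 = 4/3.
ℓ''(λ) = −20/λ² − 6 < 0, confirming a maximum.

λ̂_MAP = 1.333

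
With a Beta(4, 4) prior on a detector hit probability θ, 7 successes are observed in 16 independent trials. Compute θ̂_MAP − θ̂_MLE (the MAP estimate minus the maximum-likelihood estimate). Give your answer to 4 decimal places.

MAP − MLE = 0.0170

Posterior is Beta(11, 13); MAP = (11−1)/(24−2) = 10/22 ≈ 0.45455.
MLE ignores the prior: θ̂_MLE = k/n = 7/16 ≈ 0.43750.
Difference = 10/22 − 7/16 = 3/176 ≈ 0.0170.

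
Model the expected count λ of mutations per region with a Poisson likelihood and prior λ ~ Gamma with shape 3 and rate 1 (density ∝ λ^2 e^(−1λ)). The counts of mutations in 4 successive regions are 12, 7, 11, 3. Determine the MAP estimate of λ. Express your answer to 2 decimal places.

λ̂_MAP = 7.00

Σxᵢ = 12+7+11+3 = 33, with n = 4.
Posterior ∝ λ^2e^(−1λ) · λ^33e^(−4λ) = λ^35e^(−5λ), i.e. Gamma(shape=36, rate=5).
The mode of a Gamma(a, b) with a ≥ 1 (shape–rate) is (a−1)/b = 35/5 ≈ 7.00.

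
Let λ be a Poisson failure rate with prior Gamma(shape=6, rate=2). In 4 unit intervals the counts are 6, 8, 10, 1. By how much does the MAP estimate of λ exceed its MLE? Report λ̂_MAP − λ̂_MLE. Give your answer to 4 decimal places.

Σxᵢ = 25. Posterior is Gamma(31, 6); MAP = (31−1)/6 = 30/6 ≈ 5.00000.
MLE = x̄ = 25/4 ≈ 6.25000.
Difference = 30/6 − 25/4 = -5/4 ≈ -1.2500.

MAP − MLE = -1.2500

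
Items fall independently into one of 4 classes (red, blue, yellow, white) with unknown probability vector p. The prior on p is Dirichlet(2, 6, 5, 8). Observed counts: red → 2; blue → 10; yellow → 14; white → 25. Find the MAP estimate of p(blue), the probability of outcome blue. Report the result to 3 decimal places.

The posterior is Dirichlet(αᵢ + nᵢ) = Dirichlet(4, 16, 19, 33).
For a Dirichlet(a₁,…,a_K) with all aᵢ > 1, the mode has j-th component (aⱼ − 1)/(Σaᵢ − K).
Here Σaᵢ = 72 and K = 4, so p(blue) = (16 − 1)/(72 − 4) = 15/68 ≈ 0.221.

MAP estimate of p(blue) = 0.221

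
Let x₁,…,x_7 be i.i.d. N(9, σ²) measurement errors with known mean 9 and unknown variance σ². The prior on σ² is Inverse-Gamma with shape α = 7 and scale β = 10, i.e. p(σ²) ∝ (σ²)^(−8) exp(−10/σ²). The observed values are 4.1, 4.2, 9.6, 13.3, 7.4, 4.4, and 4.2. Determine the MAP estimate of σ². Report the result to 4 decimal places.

Sum of squared deviations about the known mean: SS = (4.1−9)² + (4.2−9)² + (9.6−9)² + (13.3−9)² + (7.4−9)² + (4.4−9)² + (4.2−9)² = 112.66.
The Normal likelihood contributes (σ²)^(−n/2) exp(−SS/(2σ²)), so the posterior is Inverse-Gamma(α + n/2, β + SS/2) = Inverse-Gamma(10.5, 66.33).
The mode of Inverse-Gamma(a, b) is b/(a+1) = 66.33/11.5 ≈ 5.7678.

σ̂²_MAP = 5.7678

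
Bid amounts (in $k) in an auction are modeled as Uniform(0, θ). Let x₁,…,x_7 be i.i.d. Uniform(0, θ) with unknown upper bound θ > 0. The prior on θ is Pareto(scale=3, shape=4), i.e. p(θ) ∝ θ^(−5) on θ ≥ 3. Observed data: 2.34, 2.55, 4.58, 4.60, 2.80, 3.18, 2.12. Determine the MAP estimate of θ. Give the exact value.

The Uniform(0, θ) likelihood is θ^(−n) for θ ≥ max(xᵢ), zero otherwise. Here max(xᵢ) = 4.60.
Posterior ∝ θ^(−5) · θ^(−7) = θ^(−12) on θ ≥ max(3, 4.60) = 4.60.
This density is strictly decreasing in θ, so the posterior mode lies at the lower boundary of the support.

θ̂_MAP = 4.60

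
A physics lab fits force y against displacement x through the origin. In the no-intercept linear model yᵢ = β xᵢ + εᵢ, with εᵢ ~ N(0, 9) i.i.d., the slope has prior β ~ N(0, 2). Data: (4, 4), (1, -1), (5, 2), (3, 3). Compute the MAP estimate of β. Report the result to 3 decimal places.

log p(β | y) = −Σ(yᵢ − βxᵢ)²/(2·9) − β²/(2·2) + const.
Setting the derivative to zero: Σxᵢ(yᵢ − βxᵢ)/9 − β/2 = 0, so β = Σxᵢyᵢ / (Σxᵢ² + σ²/τ²).
Σxᵢyᵢ = 4·4 + 1·(-1) + 5·2 + 3·3 = 34; Σxᵢ² = 51; σ²/τ² = 4.5.
β̂_MAP = 34 / (51 + 4.5) = 34/55.5 ≈ 0.613.

β̂_MAP = 0.613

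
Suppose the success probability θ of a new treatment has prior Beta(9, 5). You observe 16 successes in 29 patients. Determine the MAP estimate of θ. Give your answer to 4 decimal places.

θ̂_MAP = 0.5854

Prior: Beta(9, 5).
Data: 16 successes in 29 trials. The binomial likelihood contributes θ^16(1−θ)^13, so the posterior is Beta(9+16, 5+13) = Beta(25, 18).
For Beta(a, b) with a, b > 1 the mode is (a−1)/(a+b−2) = 24/41 ≈ 0.5854.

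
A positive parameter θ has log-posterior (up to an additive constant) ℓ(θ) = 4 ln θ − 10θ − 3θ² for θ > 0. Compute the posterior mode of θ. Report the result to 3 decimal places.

θ̂_MAP = 0.333

ℓ'(θ) = 4/θ − 10 − 6θ. Setting this to zero and multiplying by θ: 6θ² + 10θ − 4 = 0.
θ = (−10 + √(10² + 4·6·4)) / (2·6) = (−10 + √196) / 12 = (−10 + 14)/12 = 1/3.
ℓ''(θ) = −4/θ² − 6 < 0, confirming a maximum.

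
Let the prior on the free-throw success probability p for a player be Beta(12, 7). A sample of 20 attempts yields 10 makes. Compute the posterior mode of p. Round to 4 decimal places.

p̂_MAP = 0.5676

Prior: Beta(12, 7).
Data: 10 successes in 20 trials. The binomial likelihood contributes p^10(1−p)^10, so the posterior is Beta(12+10, 7+10) = Beta(22, 17).
For Beta(a, b) with a, b > 1 the mode is (a−1)/(a+b−2) = 21/37 ≈ 0.5676.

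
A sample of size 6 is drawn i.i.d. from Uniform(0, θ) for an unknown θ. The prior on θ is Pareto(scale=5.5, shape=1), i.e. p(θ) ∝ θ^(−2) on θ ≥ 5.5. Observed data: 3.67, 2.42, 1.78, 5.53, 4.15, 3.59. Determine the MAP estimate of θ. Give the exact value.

θ̂_MAP = 5.53

The Uniform(0, θ) likelihood is θ^(−n) for θ ≥ max(xᵢ), zero otherwise. Here max(xᵢ) = 5.53.
Posterior ∝ θ^(−2) · θ^(−6) = θ^(−8) on θ ≥ max(5.5, 5.53) = 5.53.
This density is strictly decreasing in θ, so the posterior mode lies at the lower boundary of the support.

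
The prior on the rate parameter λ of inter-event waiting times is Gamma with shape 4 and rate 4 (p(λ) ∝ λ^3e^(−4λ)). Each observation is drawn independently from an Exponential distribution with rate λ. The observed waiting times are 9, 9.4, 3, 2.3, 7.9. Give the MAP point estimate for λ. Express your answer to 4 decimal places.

λ̂_MAP = 0.2247

The Exponential(rate=λ) likelihood is ∝ λ^n e^(−λΣtᵢ). Here n = 5 and Σtᵢ = 9 + 9.4 + 3 + 2.3 + 7.9 = 31.6.
Posterior ∝ λ^3e^(−4λ) · λ^5e^(−31.6λ) = λ^8e^(−35.6λ), i.e. Gamma(9, 35.6).
Mode = (a−1)/b = 8/35.6 ≈ 0.2247.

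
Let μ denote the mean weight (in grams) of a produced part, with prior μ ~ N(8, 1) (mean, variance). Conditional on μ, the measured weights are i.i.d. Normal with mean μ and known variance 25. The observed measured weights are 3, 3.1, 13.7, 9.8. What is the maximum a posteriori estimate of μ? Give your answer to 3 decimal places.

n = 4; x̄ = (3 + 3.1 + 13.7 + 9.8)/4 = 29.6/4 = 7.4.
For a Normal prior and Normal likelihood with known variance, the posterior is Normal; its mode equals its mean, the precision-weighted average.
Prior precision 1/σ₀² = 1/1 = 1; data precision n/σ² = 4/25 = 0.16.
μ̂ = (1·8 + 0.16·7.4) / (1 + 0.16) = 9.184/1.16 = 1148/145 ≈ 7.917.

μ̂_MAP = 7.917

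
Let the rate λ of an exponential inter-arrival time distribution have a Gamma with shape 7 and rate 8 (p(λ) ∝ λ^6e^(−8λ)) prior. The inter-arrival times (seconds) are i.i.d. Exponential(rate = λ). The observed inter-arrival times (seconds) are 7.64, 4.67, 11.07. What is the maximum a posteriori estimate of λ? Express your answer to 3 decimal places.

λ̂_MAP = 0.287

The Exponential(rate=λ) likelihood is ∝ λ^n e^(−λΣtᵢ). Here n = 3 and Σtᵢ = 7.64 + 4.67 + 11.07 = 23.38.
Posterior ∝ λ^6e^(−8λ) · λ^3e^(−23.38λ) = λ^9e^(−31.38λ), i.e. Gamma(10, 31.38).
Mode = (a−1)/b = 9/31.38 ≈ 0.287.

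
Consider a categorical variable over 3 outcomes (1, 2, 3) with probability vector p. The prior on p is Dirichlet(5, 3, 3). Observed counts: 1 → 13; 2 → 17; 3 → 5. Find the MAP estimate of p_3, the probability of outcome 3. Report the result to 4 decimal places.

MAP estimate: 0.1628

The posterior is Dirichlet(αᵢ + nᵢ) = Dirichlet(18, 20, 8).
For a Dirichlet(a₁,…,a_K) with all aᵢ > 1, the mode has j-th component (aⱼ − 1)/(Σaᵢ − K).
Here Σaᵢ = 46 and K = 3, so p_3 = (8 − 1)/(46 − 3) = 7/43 ≈ 0.1628.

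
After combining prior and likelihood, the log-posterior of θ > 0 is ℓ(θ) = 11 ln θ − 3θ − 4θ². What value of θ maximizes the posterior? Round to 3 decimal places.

ℓ'(θ) = 11/θ − 3 − 8θ. Setting this to zero and multiplying by θ: 8θ² + 3θ − 11 = 0.
θ = (−3 + √(3² + 4·8·11)) / (2·8) = (−3 + √361) / 16 = (−3 + 19)/16 = 1.
ℓ''(θ) = −11/θ² − 8 < 0, confirming a maximum.

θ̂_MAP = 1.000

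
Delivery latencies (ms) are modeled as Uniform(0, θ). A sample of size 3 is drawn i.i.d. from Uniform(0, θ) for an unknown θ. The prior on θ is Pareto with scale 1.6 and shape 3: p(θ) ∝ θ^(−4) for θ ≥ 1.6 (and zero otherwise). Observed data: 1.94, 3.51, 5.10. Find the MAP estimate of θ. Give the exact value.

θ̂_MAP = 5.10

The Uniform(0, θ) likelihood is θ^(−n) for θ ≥ max(xᵢ), zero otherwise. Here max(xᵢ) = 5.10.
Posterior ∝ θ^(−4) · θ^(−3) = θ^(−7) on θ ≥ max(1.6, 5.10) = 5.10.
This density is strictly decreasing in θ, so the posterior mode lies at the lower boundary of the support.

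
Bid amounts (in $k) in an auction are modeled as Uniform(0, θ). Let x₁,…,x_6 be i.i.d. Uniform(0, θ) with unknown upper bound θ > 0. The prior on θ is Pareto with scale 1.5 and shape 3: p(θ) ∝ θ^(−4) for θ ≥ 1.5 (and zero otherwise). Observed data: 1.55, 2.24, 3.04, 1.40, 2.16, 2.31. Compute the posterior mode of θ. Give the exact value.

The Uniform(0, θ) likelihood is θ^(−n) for θ ≥ max(xᵢ), zero otherwise. Here max(xᵢ) = 3.04.
Posterior ∝ θ^(−4) · θ^(−6) = θ^(−10) on θ ≥ max(1.5, 3.04) = 3.04.
This density is strictly decreasing in θ, so the posterior mode lies at the lower boundary of the support.

θ̂_MAP = 3.04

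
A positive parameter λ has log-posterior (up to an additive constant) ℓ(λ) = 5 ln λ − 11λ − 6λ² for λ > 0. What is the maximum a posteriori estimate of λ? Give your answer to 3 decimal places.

ℓ'(λ) = 5/λ − 11 − 12λ. Setting this to zero and multiplying by λ: 12λ² + 11λ − 5 = 0.
λ = (−11 + √(11² + 4·12·5)) / (2·12) = (−11 + √361) / 24 = (−11 + 19)/24 = 1/3.
ℓ''(λ) = −5/λ² − 12 < 0, confirming a maximum.

λ̂_MAP = 0.333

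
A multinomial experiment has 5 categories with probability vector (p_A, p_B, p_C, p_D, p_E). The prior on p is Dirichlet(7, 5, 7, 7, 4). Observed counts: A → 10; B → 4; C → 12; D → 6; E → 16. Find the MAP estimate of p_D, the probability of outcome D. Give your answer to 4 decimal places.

The posterior is Dirichlet(αᵢ + nᵢ) = Dirichlet(17, 9, 19, 13, 20).
For a Dirichlet(a₁,…,a_K) with all aᵢ > 1, the mode has j-th component (aⱼ − 1)/(Σaᵢ − K).
Here Σaᵢ = 78 and K = 5, so p_D = (13 − 1)/(78 − 5) = 12/73 ≈ 0.1644.

MAP estimate of p_D = 0.1644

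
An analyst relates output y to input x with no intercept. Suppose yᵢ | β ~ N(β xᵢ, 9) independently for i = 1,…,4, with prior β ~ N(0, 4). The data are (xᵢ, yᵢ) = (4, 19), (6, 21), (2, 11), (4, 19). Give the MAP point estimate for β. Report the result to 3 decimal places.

log p(β | y) = −Σ(yᵢ − βxᵢ)²/(2·9) − β²/(2·4) + const.
Setting the derivative to zero: Σxᵢ(yᵢ − βxᵢ)/9 − β/4 = 0, so β = Σxᵢyᵢ / (Σxᵢ² + σ²/τ²).
Σxᵢyᵢ = 4·19 + 6·21 + 2·11 + 4·19 = 300; Σxᵢ² = 72; σ²/τ² = 2.25.
β̂_MAP = 300 / (72 + 2.25) = 300/74.25 ≈ 4.040.

β̂_MAP = 4.040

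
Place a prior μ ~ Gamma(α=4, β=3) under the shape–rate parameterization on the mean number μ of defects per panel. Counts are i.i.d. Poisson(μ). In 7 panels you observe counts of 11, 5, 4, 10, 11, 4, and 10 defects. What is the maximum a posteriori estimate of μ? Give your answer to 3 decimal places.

μ̂_MAP = 5.800

Σxᵢ = 11+5+4+10+11+4+10 = 55, with n = 7.
Posterior ∝ μ^3e^(−3μ) · μ^55e^(−7μ) = μ^58e^(−10μ), i.e. Gamma(shape=59, rate=10).
The mode of a Gamma(a, b) with a ≥ 1 (shape–rate) is (a−1)/b = 58/10 ≈ 5.800.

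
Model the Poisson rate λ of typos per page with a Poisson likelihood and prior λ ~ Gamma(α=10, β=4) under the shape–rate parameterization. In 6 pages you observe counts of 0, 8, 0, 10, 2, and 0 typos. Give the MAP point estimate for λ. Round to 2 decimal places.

λ̂_MAP = 2.90

Σxᵢ = 0+8+0+10+2+0 = 20, with n = 6.
Posterior ∝ λ^9e^(−4λ) · λ^20e^(−6λ) = λ^29e^(−10λ), i.e. Gamma(shape=30, rate=10).
The mode of a Gamma(a, b) with a ≥ 1 (shape–rate) is (a−1)/b = 29/10 ≈ 2.90.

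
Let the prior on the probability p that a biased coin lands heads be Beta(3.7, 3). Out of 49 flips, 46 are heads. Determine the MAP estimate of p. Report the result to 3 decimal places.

p̂_MAP = 0.907

Prior: Beta(3.7, 3).
Data: 46 successes in 49 trials. The binomial likelihood contributes p^46(1−p)^3, so the posterior is Beta(3.7+46, 3+3) = Beta(49.7, 6).
For Beta(a, b) with a, b > 1 the mode is (a−1)/(a+b−2) = 48.7/53.7 ≈ 0.907.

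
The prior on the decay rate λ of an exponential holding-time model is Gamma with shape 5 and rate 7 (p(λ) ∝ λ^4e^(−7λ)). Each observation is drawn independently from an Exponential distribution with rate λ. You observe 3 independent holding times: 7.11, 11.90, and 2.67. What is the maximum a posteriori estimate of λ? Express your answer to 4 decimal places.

λ̂_MAP = 0.2441

The Exponential(rate=λ) likelihood is ∝ λ^n e^(−λΣtᵢ). Here n = 3 and Σtᵢ = 7.11 + 11.90 + 2.67 = 21.68.
Posterior ∝ λ^4e^(−7λ) · λ^3e^(−21.68λ) = λ^7e^(−28.68λ), i.e. Gamma(8, 28.68).
Mode = (a−1)/b = 7/28.68 ≈ 0.2441.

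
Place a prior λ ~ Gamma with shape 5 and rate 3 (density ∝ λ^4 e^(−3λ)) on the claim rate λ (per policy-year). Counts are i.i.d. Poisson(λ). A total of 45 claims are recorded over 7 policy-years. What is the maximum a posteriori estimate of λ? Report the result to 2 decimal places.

λ̂_MAP = 4.90

Σxᵢ = 45, n = 7.
Posterior ∝ λ^4e^(−3λ) · λ^45e^(−7λ) = λ^49e^(−10λ), i.e. Gamma(shape=50, rate=10).
The mode of a Gamma(a, b) with a ≥ 1 (shape–rate) is (a−1)/b = 49/10 ≈ 4.90.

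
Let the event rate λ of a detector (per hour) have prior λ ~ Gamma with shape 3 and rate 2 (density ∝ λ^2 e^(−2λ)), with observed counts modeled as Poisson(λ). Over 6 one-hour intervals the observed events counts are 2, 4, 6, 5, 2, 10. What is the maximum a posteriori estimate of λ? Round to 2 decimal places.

λ̂_MAP = 3.88

Σxᵢ = 2+4+6+5+2+10 = 29, with n = 6.
Posterior ∝ λ^2e^(−2λ) · λ^29e^(−6λ) = λ^31e^(−8λ), i.e. Gamma(shape=32, rate=8).
The mode of a Gamma(a, b) with a ≥ 1 (shape–rate) is (a−1)/b = 31/8 ≈ 3.88.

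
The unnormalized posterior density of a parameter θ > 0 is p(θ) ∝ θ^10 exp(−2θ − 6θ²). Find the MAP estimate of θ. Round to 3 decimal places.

θ̂_MAP = 0.833

ℓ'(θ) = 10/θ − 2 − 12θ. Setting this to zero and multiplying by θ: 12θ² + 2θ − 10 = 0.
θ = (−2 + √(2² + 4·12·10)) / (2·12) = (−2 + √484) / 24 = (−2 + 22)/24 = 5/6.
ℓ''(θ) = −10/θ² − 12 < 0, confirming a maximum.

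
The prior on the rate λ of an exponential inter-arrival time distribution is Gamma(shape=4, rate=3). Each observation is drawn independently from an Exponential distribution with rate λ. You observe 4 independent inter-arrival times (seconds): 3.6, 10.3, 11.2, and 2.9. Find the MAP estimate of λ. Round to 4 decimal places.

The Exponential(rate=λ) likelihood is ∝ λ^n e^(−λΣtᵢ). Here n = 4 and Σtᵢ = 3.6 + 10.3 + 11.2 + 2.9 = 28.
Posterior ∝ λ^3e^(−3λ) · λ^4e^(−28λ) = λ^7e^(−31λ), i.e. Gamma(8, 31).
Mode = (a−1)/b = 7/31 ≈ 0.2258.

λ̂_MAP = 0.2258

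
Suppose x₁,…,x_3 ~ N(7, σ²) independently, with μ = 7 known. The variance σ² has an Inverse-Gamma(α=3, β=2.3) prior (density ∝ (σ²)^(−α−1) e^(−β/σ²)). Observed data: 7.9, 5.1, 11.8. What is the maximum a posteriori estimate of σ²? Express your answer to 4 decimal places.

σ̂²_MAP = 2.9145

Sum of squared deviations about the known mean: SS = (7.9−7)² + (5.1−7)² + (11.8−7)² = 27.46.
The Normal likelihood contributes (σ²)^(−n/2) exp(−SS/(2σ²)), so the posterior is Inverse-Gamma(α + n/2, β + SS/2) = Inverse-Gamma(4.5, 16.03).
The mode of Inverse-Gamma(a, b) is b/(a+1) = 16.03/5.5 ≈ 2.9145.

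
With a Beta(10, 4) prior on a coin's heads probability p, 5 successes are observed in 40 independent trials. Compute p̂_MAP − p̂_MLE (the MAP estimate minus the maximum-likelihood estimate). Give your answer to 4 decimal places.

Posterior is Beta(15, 39); MAP = (15−1)/(54−2) = 14/52 ≈ 0.26923.
MLE ignores the prior: p̂_MLE = k/n = 5/40 ≈ 0.12500.
Difference = 14/52 − 5/40 = 15/104 ≈ 0.1442.

MAP − MLE = 0.1442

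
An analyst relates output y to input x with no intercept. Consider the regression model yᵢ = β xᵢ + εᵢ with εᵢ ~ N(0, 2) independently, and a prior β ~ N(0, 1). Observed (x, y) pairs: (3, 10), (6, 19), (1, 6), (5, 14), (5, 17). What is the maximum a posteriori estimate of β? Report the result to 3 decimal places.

log p(β | y) = −Σ(yᵢ − βxᵢ)²/(2·2) − β²/(2·1) + const.
Setting the derivative to zero: Σxᵢ(yᵢ − βxᵢ)/2 − β/1 = 0, so β = Σxᵢyᵢ / (Σxᵢ² + σ²/τ²).
Σxᵢyᵢ = 3·10 + 6·19 + 1·6 + 5·14 + 5·17 = 305; Σxᵢ² = 96; σ²/τ² = 2.
β̂_MAP = 305 / (96 + 2) = 305/98 ≈ 3.112.

β̂_MAP = 3.112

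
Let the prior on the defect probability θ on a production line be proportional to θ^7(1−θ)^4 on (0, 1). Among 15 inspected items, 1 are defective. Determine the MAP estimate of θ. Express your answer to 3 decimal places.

The prior density ∝ θ^7(1−θ)^4 is the kernel of Beta(8, 5).
Data: 1 success in 15 trials. The binomial likelihood contributes θ(1−θ)^14, so the posterior is Beta(8+1, 5+14) = Beta(9, 19).
For Beta(a, b) with a, b > 1 the mode is (a−1)/(a+b−2) = 8/26 ≈ 0.308.

θ̂_MAP = 0.308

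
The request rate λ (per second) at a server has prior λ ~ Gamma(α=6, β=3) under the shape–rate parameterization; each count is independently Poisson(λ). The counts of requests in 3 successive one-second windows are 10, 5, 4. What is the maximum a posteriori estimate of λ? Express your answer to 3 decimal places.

Σxᵢ = 10+5+4 = 19, with n = 3.
Posterior ∝ λ^5e^(−3λ) · λ^19e^(−3λ) = λ^24e^(−6λ), i.e. Gamma(shape=25, rate=6).
The mode of a Gamma(a, b) with a ≥ 1 (shape–rate) is (a−1)/b = 24/6 ≈ 4.000.

λ̂_MAP = 4.000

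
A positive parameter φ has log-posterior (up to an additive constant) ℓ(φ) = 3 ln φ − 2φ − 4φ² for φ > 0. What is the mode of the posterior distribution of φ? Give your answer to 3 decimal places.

ℓ'(φ) = 3/φ − 2 − 8φ. Setting this to zero and multiplying by φ: 8φ² + 2φ − 3 = 0.
φ = (−2 + √(2² + 4·8·3)) / (2·8) = (−2 + √100) / 16 = (−2 + 10)/16 = 1/2.
ℓ''(φ) = −3/φ² − 8 < 0, confirming a maximum.

φ̂_MAP = 0.500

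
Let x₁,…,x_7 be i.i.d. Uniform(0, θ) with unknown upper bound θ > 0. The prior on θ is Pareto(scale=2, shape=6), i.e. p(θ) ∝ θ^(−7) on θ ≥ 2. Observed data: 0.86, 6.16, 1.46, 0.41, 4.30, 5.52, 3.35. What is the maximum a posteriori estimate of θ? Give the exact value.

θ̂_MAP = 6.16

The Uniform(0, θ) likelihood is θ^(−n) for θ ≥ max(xᵢ), zero otherwise. Here max(xᵢ) = 6.16.
Posterior ∝ θ^(−7) · θ^(−7) = θ^(−14) on θ ≥ max(2, 6.16) = 6.16.
This density is strictly decreasing in θ, so the posterior mode lies at the lower boundary of the support.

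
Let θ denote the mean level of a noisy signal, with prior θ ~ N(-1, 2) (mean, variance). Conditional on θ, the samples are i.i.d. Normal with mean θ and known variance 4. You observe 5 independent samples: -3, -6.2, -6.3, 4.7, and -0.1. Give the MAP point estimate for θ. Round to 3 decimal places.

θ̂_MAP = -1.843

n = 5; x̄ = ((-3) + (-6.2) + (-6.3) + 4.7 + (-0.1))/5 = -10.9/5 = -2.18.
For a Normal prior and Normal likelihood with known variance, the posterior is Normal; its mode equals its mean, the precision-weighted average.
Prior precision 1/σ₀² = 1/2 = 0.5; data precision n/σ² = 5/4 = 1.25.
θ̂ = (0.5·(-1) + 1.25·(-2.18)) / (0.5 + 1.25) = (-3.225)/1.75 = -129/70 ≈ -1.843.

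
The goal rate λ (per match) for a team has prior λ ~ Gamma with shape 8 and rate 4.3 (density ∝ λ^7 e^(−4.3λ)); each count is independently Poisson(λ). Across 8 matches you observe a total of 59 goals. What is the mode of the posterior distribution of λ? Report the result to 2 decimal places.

λ̂_MAP = 5.37

Σxᵢ = 59, n = 8.
Posterior ∝ λ^7e^(−4.3λ) · λ^59e^(−8λ) = λ^66e^(−12.3λ), i.e. Gamma(shape=67, rate=12.3).
The mode of a Gamma(a, b) with a ≥ 1 (shape–rate) is (a−1)/b = 66/12.3 ≈ 5.37.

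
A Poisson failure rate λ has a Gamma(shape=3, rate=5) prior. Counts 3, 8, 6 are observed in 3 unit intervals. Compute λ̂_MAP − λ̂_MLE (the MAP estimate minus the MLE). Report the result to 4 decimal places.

MAP − MLE = -3.2917

Σxᵢ = 17. Posterior is Gamma(20, 8); MAP = (20−1)/8 = 19/8 ≈ 2.37500.
MLE = x̄ = 17/3 ≈ 5.66667.
Difference = 19/8 − 17/3 = -79/24 ≈ -3.2917.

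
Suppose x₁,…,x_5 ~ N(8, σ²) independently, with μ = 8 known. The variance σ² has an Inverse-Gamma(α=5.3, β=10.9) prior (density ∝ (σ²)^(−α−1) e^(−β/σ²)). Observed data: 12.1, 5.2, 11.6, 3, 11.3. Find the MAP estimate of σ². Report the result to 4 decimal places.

σ̂²_MAP = 5.4148

Sum of squared deviations about the known mean: SS = (12.1−8)² + (5.2−8)² + (11.6−8)² + (3−8)² + (11.3−8)² = 73.5.
The Normal likelihood contributes (σ²)^(−n/2) exp(−SS/(2σ²)), so the posterior is Inverse-Gamma(α + n/2, β + SS/2) = Inverse-Gamma(7.8, 47.65).
The mode of Inverse-Gamma(a, b) is b/(a+1) = 47.65/8.8 ≈ 5.4148.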